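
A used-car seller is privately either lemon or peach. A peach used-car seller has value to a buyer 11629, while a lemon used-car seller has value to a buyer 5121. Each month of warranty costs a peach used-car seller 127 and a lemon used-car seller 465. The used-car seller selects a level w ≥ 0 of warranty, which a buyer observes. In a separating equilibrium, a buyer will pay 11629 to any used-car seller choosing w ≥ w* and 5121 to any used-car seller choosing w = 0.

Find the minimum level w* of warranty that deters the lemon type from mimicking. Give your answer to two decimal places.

A lemon used-car seller choosing w = 0 receives 5121.
Imitating at w* instead would pay 11629 at cost 465·w*, netting 11629 − 465·w*.
Indifference: 5121 = 11629 − 465·w*, so w* = (11629 − 5121) / 465 ≈ 14.00.
This is the lemon type's binding incentive-compatibility constraint; any w ≥ 14.00 sustains separation on that side.

14.00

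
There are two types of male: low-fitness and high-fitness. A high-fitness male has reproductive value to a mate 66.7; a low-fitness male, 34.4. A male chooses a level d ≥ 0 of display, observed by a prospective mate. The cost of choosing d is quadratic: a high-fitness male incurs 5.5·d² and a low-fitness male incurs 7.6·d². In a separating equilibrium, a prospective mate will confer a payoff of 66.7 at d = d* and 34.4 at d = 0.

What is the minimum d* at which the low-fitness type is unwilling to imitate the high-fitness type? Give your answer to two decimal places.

2.06

The low-fitness type at d = 0 receives 34.4; imitating at d* yields 66.7 − 7.6·d*².
Indifference: 34.4 = 66.7 − 7.6·d*², so d*² = (66.7 − 34.4) / 7.6 = 4.25.
d* = √4.25 ≈ 2.06.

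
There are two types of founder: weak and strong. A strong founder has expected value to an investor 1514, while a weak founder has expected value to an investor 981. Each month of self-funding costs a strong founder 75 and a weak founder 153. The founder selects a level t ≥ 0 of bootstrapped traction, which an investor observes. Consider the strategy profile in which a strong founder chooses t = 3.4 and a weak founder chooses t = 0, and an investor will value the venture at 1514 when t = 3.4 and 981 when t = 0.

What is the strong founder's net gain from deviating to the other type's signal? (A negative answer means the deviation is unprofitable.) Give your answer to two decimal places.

Playing t = 3.4 the strong founder receives 1514 − 75 × 3.4 = 1259.
Deviating to t = 0 yields 981 instead.
Gain from deviating: 981 − 1259 = -278.00.
The gain is negative, so the strong type's incentive-compatibility constraint is satisfied.

-278.00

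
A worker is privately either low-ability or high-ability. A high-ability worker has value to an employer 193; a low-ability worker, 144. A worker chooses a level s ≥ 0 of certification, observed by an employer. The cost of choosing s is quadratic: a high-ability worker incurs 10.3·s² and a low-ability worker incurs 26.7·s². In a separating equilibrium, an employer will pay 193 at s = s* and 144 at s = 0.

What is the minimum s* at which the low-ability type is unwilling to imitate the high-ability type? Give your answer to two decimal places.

The low-ability type at s = 0 receives 144; imitating at s* yields 193 − 26.7·s*².
Indifference: 144 = 193 − 26.7·s*², so s*² = (193 − 144) / 26.7 ≈ 1.8352.
s* = √1.8352 ≈ 1.35.

1.35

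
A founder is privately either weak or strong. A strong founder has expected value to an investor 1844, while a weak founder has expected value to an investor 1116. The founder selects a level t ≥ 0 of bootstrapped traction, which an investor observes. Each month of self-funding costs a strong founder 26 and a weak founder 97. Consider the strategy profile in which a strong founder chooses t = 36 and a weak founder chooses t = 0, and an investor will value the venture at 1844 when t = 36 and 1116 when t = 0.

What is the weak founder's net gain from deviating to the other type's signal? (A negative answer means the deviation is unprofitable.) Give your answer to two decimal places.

Playing t = 0 the weak founder receives 1116.
Deviating to t = 36 brings payment 1844 at cost 97 × 36 = 3492, netting -1648.
Gain from deviating: -1648 − 1116 = -2764.00.
The gain is negative, so the weak type's incentive-compatibility constraint is satisfied.

-2764.00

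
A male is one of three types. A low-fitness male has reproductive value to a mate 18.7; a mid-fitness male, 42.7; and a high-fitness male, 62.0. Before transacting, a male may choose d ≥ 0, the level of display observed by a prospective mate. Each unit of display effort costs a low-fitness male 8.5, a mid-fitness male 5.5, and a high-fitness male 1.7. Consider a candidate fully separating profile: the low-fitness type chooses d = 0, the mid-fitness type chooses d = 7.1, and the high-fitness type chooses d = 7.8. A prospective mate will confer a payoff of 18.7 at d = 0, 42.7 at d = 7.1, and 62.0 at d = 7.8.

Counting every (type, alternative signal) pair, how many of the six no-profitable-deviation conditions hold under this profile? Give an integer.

4

Low-fitness (own payoff 18.7): to d=7.1 gives 42.7 − 8.5×7.1 = -17.65 → no gain ✓; to d=7.8 gives 62.0 − 8.5×7.8 = -4.3 → no gain ✓.
High-fitness (own payoff 62.0 − 1.7×7.8 = 48.74): to d=0 gives 18.7 → no gain ✓; to d=7.1 gives 42.7 − 1.7×7.1 = 30.63 → no gain ✓.
Mid-fitness (own payoff 42.7 − 5.5×7.1 = 3.65): to d=0 gives 18.7 → profitable ✗; to d=7.8 gives 62.0 − 5.5×7.8 = 19.1 → profitable ✗.
4 of the 6 constraints hold; not an equilibrium.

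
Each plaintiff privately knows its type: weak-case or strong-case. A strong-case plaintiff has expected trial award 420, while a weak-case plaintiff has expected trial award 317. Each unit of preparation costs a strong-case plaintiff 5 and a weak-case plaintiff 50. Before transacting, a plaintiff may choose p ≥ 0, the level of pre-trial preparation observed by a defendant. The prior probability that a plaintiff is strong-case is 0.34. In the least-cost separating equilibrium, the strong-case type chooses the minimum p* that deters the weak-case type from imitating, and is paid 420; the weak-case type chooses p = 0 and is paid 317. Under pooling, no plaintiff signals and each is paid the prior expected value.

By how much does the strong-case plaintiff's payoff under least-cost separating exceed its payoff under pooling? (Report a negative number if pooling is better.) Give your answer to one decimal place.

57.7

Least-cost separating signal: p* solves 317 = 420 − 50·p*, so p* = (420 − 317)/50 = 2.06.
Strong-case type's separating payoff: 420 − 5 × p* = 420 − 5 × (420 − 317)/50 = 420 − 515/50 = 409.7.
Pooling payoff: 0.34 × 420 + 0.66 × 317 = 352.02.
Difference: 409.7 − 352.02 = 57.68, i.e. 57.7 to one decimal place.
The strong-case type prefers to separate.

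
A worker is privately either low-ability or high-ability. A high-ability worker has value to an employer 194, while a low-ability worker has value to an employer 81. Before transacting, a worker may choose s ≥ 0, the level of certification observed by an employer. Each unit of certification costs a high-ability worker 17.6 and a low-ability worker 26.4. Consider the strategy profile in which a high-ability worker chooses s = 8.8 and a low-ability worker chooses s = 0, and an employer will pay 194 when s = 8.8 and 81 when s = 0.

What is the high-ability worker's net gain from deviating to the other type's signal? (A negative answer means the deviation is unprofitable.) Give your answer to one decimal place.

Playing s = 8.8 the high-ability worker receives 194 − 17.6 × 8.8 = 39.12.
Deviating to s = 0 yields 81 instead.
Gain from deviating: 81 − 39.12 = 41.88, i.e. 41.9 to one decimal place.
The gain is positive, so the high-ability type's incentive-compatibility constraint is violated — this profile is not a separating equilibrium.

41.9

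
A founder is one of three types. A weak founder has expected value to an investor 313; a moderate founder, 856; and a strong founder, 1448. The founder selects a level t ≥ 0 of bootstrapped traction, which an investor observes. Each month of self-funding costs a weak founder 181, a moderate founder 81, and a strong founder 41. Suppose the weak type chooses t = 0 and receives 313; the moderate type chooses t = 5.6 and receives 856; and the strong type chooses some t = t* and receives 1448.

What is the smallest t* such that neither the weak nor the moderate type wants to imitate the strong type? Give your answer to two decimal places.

12.91

Moderate type (on-path payoff 856 − 81×5.6 = 402.4) won't mimic when 402.4 ≥ 1448 − 81·t*, i.e. t* ≥ 12.91.
Weak type (on-path payoff 313) won't mimic when 313 ≥ 1448 − 181·t*, i.e. t* ≥ 6.27.
Both must hold, so t* = max(6.27, 12.91) = 12.91. The moderate type's constraint binds.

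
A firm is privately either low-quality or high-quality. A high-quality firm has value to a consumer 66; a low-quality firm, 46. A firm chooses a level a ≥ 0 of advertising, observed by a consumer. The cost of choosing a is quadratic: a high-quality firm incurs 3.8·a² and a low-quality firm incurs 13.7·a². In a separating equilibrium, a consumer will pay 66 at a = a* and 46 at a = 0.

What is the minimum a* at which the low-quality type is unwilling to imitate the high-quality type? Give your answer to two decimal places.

1.21

The low-quality type at a = 0 receives 46; imitating at a* yields 66 − 13.7·a*².
Indifference: 46 = 66 − 13.7·a*², so a*² = (66 − 46) / 13.7 ≈ 1.4599.
a* = √1.4599 ≈ 1.21.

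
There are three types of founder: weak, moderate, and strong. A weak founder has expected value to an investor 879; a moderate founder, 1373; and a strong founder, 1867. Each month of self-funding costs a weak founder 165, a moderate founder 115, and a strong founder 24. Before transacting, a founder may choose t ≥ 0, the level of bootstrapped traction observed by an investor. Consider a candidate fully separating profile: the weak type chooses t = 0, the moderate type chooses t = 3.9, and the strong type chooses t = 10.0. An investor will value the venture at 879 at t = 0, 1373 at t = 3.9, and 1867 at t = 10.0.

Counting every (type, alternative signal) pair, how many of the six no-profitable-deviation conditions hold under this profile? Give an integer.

Moderate (own payoff 1373 − 115×3.9 = 924.5): to t=0 gives 879 → no gain ✓; to t=10.0 gives 1867 − 115×10.0 = 717 → no gain ✓.
Strong (own payoff 1867 − 24×10.0 = 1627): to t=0 gives 879 → no gain ✓; to t=3.9 gives 1373 − 24×3.9 = 1279.4 → no gain ✓.
Weak (own payoff 879): to t=3.9 gives 1373 − 165×3.9 = 729.5 → no gain ✓; to t=10.0 gives 1867 − 165×10.0 = 217 → no gain ✓.
6 of the 6 constraints hold; this profile is a separating equilibrium.

6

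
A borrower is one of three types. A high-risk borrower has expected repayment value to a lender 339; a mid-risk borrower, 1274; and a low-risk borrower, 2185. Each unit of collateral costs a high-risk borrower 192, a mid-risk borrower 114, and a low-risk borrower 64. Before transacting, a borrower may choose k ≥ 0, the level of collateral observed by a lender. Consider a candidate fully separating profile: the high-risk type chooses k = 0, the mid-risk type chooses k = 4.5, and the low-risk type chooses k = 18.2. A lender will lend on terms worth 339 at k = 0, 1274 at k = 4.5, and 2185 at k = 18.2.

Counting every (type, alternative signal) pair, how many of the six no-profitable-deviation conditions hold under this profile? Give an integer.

5

Mid-risk (own payoff 1274 − 114×4.5 = 761): to k=0 gives 339 → no gain ✓; to k=18.2 gives 2185 − 114×18.2 = 110.2 → no gain ✓.
Low-risk (own payoff 2185 − 64×18.2 = 1020.2): to k=0 gives 339 → no gain ✓; to k=4.5 gives 1274 − 64×4.5 = 986 → no gain ✓.
High-risk (own payoff 339): to k=4.5 gives 1274 − 192×4.5 = 410 → profitable ✗; to k=18.2 gives 2185 − 192×18.2 = -1309.4 → no gain ✓.
5 of the 6 constraints hold; not an equilibrium.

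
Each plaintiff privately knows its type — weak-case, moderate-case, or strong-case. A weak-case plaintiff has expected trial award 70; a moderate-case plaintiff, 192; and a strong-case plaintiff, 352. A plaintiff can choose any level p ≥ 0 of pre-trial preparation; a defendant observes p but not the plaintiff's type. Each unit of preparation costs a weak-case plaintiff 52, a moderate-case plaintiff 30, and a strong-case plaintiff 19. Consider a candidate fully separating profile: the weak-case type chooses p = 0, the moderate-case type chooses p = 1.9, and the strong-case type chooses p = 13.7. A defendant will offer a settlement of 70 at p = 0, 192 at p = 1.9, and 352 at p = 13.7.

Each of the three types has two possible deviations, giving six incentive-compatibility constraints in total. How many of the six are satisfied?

Moderate-case (own payoff 192 − 30×1.9 = 135): to p=0 gives 70 → no gain ✓; to p=13.7 gives 352 − 30×13.7 = -59 → no gain ✓.
Weak-case (own payoff 70): to p=1.9 gives 192 − 52×1.9 = 93.2 → profitable ✗; to p=13.7 gives 352 − 52×13.7 = -360.4 → no gain ✓.
Strong-case (own payoff 352 − 19×13.7 = 91.7): to p=0 gives 70 → no gain ✓; to p=1.9 gives 192 − 19×1.9 = 155.9 → profitable ✗.
4 of the 6 constraints hold; not an equilibrium.

4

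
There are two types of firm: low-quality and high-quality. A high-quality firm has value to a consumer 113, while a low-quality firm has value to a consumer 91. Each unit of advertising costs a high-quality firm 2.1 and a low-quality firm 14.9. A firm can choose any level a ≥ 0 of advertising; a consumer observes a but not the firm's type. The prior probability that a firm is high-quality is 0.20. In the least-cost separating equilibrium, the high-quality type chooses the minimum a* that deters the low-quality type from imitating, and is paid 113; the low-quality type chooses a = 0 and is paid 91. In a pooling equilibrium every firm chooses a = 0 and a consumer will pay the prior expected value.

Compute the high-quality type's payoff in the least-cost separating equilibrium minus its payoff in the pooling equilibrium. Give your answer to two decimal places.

14.50

Least-cost separating signal: a* solves 91 = 113 − 14.9·a*, so a* = (113 − 91)/14.9 ≈ 1.4765.
High-quality type's separating payoff: 113 − 2.1 × a* = 113 − 2.1 × (113 − 91)/14.9 = 113 − 46.2/14.9 ≈ 109.8993.
Pooling payoff: 0.20 × 113 + 0.80 × 91 = 95.4.
Difference: 109.8993 − 95.4 = 14.4993, i.e. 14.50 to two decimal places.
The high-quality type prefers to separate.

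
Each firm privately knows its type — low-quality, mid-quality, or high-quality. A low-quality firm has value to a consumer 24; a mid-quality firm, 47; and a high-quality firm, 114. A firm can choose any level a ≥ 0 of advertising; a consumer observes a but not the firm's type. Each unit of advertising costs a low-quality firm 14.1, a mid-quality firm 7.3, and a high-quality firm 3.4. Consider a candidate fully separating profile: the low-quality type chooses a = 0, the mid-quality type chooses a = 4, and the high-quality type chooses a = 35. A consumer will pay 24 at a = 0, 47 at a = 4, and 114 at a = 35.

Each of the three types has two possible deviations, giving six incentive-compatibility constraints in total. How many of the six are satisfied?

Low-quality (own payoff 24): to a=4 gives 47 − 14.1×4 = -9.4 → no gain ✓; to a=35 gives 114 − 14.1×35 = -379.5 → no gain ✓.
Mid-quality (own payoff 47 − 7.3×4 = 17.8): to a=0 gives 24 → profitable ✗; to a=35 gives 114 − 7.3×35 = -141.5 → no gain ✓.
High-quality (own payoff 114 − 3.4×35 = -5): to a=0 gives 24 → profitable ✗; to a=4 gives 47 − 3.4×4 = 33.4 → profitable ✗.
3 of the 6 constraints hold; not an equilibrium.

3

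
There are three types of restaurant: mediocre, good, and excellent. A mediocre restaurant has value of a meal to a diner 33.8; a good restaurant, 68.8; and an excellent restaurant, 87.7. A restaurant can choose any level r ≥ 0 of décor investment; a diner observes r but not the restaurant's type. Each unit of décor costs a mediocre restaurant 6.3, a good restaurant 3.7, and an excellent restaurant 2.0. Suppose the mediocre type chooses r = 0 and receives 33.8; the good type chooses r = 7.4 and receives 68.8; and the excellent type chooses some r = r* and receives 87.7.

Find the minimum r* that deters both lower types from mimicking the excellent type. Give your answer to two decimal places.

Good type (on-path payoff 68.8 − 3.7×7.4 = 41.42) won't mimic when 41.42 ≥ 87.7 − 3.7·r*, i.e. r* ≥ 12.51.
Mediocre type (on-path payoff 33.8) won't mimic when 33.8 ≥ 87.7 − 6.3·r*, i.e. r* ≥ 8.56.
Both must hold, so r* = max(8.56, 12.51) = 12.51. The good type's constraint binds.

12.51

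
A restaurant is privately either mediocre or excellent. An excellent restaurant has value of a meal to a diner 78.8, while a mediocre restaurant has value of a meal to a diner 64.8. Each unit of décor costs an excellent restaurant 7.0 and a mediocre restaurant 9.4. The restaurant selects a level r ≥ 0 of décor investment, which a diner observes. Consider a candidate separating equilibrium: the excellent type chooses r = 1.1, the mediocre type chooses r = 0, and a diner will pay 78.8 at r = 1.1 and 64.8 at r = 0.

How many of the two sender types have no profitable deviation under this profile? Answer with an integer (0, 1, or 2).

1

Excellent type: signal → 78.8 − 7.0 × 1.1 = 71.1; deviate to 0 → 64.8. IC holds (71.1 ≥ 64.8).
Mediocre type: stay at 0 → 64.8; mimic → 78.8 − 9.4 × 1.1 = 68.46. IC fails (64.8 < 68.46).
1 of 2 constraints hold, so this profile is not an equilibrium.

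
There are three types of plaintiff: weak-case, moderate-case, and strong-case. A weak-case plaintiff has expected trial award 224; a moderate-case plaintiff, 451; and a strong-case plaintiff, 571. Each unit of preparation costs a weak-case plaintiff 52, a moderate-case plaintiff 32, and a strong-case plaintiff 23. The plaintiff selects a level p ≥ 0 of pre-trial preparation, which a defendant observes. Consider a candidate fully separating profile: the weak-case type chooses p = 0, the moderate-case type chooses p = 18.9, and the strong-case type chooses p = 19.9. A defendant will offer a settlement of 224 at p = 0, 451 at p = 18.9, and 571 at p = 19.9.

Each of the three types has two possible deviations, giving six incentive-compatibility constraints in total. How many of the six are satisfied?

Strong-case (own payoff 571 − 23×19.9 = 113.3): to p=0 gives 224 → profitable ✗; to p=18.9 gives 451 − 23×18.9 = 16.3 → no gain ✓.
Moderate-case (own payoff 451 − 32×18.9 = -153.8): to p=0 gives 224 → profitable ✗; to p=19.9 gives 571 − 32×19.9 = -65.8 → profitable ✗.
Weak-case (own payoff 224): to p=18.9 gives 451 − 52×18.9 = -531.8 → no gain ✓; to p=19.9 gives 571 − 52×19.9 = -463.8 → no gain ✓.
3 of the 6 constraints hold; not an equilibrium.

3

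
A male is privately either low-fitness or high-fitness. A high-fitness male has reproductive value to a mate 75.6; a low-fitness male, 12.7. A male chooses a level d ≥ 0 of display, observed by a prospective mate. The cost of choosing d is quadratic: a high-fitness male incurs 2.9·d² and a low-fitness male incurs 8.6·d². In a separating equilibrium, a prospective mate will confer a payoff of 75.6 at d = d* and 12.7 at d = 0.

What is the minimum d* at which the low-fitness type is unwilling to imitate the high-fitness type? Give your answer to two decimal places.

The low-fitness type at d = 0 receives 12.7; imitating at d* yields 75.6 − 8.6·d*².
Indifference: 12.7 = 75.6 − 8.6·d*², so d*² = (75.6 − 12.7) / 8.6 ≈ 7.3140.
d* = √7.3140 ≈ 2.70.

2.70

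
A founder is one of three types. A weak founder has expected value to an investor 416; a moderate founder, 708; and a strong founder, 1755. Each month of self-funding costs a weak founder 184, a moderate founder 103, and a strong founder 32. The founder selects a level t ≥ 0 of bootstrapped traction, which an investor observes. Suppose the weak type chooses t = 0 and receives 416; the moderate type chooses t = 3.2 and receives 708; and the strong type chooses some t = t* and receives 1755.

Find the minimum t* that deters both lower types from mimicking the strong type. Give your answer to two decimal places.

Moderate type (on-path payoff 708 − 103×3.2 = 378.4) won't mimic when 378.4 ≥ 1755 − 103·t*, i.e. t* ≥ 13.37.
Weak type (on-path payoff 416) won't mimic when 416 ≥ 1755 − 184·t*, i.e. t* ≥ 7.28.
Both must hold, so t* = max(7.28, 13.37) = 13.37. The moderate type's constraint binds.

13.37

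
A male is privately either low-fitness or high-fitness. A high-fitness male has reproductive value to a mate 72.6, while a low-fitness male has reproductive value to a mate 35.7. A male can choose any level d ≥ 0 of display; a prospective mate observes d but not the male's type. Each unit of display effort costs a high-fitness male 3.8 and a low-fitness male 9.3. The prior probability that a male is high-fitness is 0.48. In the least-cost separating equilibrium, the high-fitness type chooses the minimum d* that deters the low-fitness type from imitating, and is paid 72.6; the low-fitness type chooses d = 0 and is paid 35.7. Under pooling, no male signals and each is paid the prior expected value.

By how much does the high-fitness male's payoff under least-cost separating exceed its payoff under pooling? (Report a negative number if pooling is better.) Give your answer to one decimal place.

4.1

Least-cost separating signal: d* solves 35.7 = 72.6 − 9.3·d*, so d* = (72.6 − 35.7)/9.3 ≈ 3.9677.
High-fitness type's separating payoff: 72.6 − 3.8 × d* = 72.6 − 3.8 × (72.6 − 35.7)/9.3 = 72.6 − 140.22/9.3 ≈ 57.523.
Pooling payoff: 0.48 × 72.6 + 0.52 × 35.7 = 53.412.
Difference: 57.523 − 53.412 = 4.111, i.e. 4.1 to one decimal place.
The high-fitness type prefers to separate.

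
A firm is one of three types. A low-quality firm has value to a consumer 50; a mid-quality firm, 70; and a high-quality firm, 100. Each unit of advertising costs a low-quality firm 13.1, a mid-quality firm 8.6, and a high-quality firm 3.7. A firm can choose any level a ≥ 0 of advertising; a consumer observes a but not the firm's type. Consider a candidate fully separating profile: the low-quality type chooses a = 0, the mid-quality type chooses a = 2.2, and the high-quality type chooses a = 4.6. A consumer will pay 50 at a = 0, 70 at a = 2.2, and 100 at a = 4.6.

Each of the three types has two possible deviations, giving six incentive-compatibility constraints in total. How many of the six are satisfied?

5

Low-quality (own payoff 50): to a=2.2 gives 70 − 13.1×2.2 = 41.18 → no gain ✓; to a=4.6 gives 100 − 13.1×4.6 = 39.74 → no gain ✓.
Mid-quality (own payoff 70 − 8.6×2.2 = 51.08): to a=0 gives 50 → no gain ✓; to a=4.6 gives 100 − 8.6×4.6 = 60.44 → profitable ✗.
High-quality (own payoff 100 − 3.7×4.6 = 82.98): to a=0 gives 50 → no gain ✓; to a=2.2 gives 70 − 3.7×2.2 = 61.86 → no gain ✓.
5 of the 6 constraints hold; not an equilibrium.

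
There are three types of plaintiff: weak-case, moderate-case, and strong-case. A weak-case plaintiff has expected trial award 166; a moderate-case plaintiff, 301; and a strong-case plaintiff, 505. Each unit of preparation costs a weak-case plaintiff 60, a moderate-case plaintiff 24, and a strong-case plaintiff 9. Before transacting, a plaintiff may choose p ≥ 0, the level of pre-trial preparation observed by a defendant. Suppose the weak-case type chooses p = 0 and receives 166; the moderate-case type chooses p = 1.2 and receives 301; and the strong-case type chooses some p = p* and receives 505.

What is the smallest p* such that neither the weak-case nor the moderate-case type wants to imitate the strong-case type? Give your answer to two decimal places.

9.70

Moderate-case type (on-path payoff 301 − 24×1.2 = 272.2) won't mimic when 272.2 ≥ 505 − 24·p*, i.e. p* ≥ 9.70.
Weak-case type (on-path payoff 166) won't mimic when 166 ≥ 505 − 60·p*, i.e. p* ≥ 5.65.
Both must hold, so p* = max(5.65, 9.70) = 9.70. The moderate-case type's constraint binds.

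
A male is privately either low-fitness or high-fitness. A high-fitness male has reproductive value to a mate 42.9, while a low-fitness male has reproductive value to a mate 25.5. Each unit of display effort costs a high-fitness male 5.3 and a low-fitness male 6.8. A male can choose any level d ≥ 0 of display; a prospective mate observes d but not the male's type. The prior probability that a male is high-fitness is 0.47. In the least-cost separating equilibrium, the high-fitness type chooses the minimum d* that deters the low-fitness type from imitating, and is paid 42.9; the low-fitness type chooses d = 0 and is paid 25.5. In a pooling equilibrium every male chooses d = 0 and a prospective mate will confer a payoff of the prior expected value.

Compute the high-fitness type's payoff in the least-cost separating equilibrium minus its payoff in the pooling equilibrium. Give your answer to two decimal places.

Least-cost separating signal: d* solves 25.5 = 42.9 − 6.8·d*, so d* = (42.9 − 25.5)/6.8 ≈ 2.5588.
High-fitness type's separating payoff: 42.9 − 5.3 × d* = 42.9 − 5.3 × (42.9 − 25.5)/6.8 = 42.9 − 92.22/6.8 ≈ 29.3382.
Pooling payoff: 0.47 × 42.9 + 0.53 × 25.5 = 33.678.
Difference: 29.3382 − 33.678 = -4.3398, i.e. -4.34 to two decimal places.
The high-fitness type would prefer the pooling outcome.

-4.34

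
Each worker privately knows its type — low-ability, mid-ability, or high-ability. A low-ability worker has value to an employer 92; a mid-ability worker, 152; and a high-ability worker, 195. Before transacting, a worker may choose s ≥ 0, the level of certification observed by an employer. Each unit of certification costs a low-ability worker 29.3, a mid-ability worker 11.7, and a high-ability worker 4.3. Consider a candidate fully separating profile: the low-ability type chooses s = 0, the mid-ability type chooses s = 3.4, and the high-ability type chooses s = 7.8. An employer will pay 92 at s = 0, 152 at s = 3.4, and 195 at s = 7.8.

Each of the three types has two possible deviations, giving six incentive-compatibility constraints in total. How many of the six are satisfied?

6

Low-ability (own payoff 92): to s=3.4 gives 152 − 29.3×3.4 = 52.38 → no gain ✓; to s=7.8 gives 195 − 29.3×7.8 = -33.54 → no gain ✓.
Mid-ability (own payoff 152 − 11.7×3.4 = 112.22): to s=0 gives 92 → no gain ✓; to s=7.8 gives 195 − 11.7×7.8 = 103.74 → no gain ✓.
High-ability (own payoff 195 − 4.3×7.8 = 161.46): to s=0 gives 92 → no gain ✓; to s=3.4 gives 152 − 4.3×3.4 = 137.38 → no gain ✓.
6 of the 6 constraints hold; this profile is a separating equilibrium.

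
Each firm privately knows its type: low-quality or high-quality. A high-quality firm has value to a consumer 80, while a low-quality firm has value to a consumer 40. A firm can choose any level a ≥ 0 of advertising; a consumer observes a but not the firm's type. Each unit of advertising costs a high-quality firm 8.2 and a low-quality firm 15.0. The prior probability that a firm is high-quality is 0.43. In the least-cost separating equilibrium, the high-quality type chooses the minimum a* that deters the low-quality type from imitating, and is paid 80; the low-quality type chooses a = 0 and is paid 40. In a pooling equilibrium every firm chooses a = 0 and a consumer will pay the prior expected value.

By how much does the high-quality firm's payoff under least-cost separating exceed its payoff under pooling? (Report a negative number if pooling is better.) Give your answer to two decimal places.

Least-cost separating signal: a* solves 40 = 80 − 15.0·a*, so a* = (80 − 40)/15.0 ≈ 2.6667.
High-quality type's separating payoff: 80 − 8.2 × a* = 80 − 8.2 × (80 − 40)/15.0 = 80 − 328/15.0 ≈ 58.1333.
Pooling payoff: 0.43 × 80 + 0.57 × 40 = 57.2.
Difference: 58.1333 − 57.2 = 0.9333, i.e. 0.93 to two decimal places.
The high-quality type prefers to separate.

0.93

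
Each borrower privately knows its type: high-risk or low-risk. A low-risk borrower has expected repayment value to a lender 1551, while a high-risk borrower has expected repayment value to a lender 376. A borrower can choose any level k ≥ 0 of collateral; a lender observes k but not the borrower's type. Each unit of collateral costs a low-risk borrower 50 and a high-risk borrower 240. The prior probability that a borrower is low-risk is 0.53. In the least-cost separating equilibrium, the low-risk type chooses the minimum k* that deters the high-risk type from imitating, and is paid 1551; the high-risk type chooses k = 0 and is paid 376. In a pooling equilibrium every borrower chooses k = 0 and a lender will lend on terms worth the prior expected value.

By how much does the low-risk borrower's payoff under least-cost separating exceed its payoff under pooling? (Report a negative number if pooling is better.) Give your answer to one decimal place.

307.5

Least-cost separating signal: k* solves 376 = 1551 − 240·k*, so k* = (1551 − 376)/240 ≈ 4.8958.
Low-risk type's separating payoff: 1551 − 50 × k* = 1551 − 50 × (1551 − 376)/240 = 1551 − 58750/240 ≈ 1306.208.
Pooling payoff: 0.53 × 1551 + 0.47 × 376 = 998.75.
Difference: 1306.208 − 998.75 = 307.458, i.e. 307.5 to one decimal place.
The low-risk type prefers to separate.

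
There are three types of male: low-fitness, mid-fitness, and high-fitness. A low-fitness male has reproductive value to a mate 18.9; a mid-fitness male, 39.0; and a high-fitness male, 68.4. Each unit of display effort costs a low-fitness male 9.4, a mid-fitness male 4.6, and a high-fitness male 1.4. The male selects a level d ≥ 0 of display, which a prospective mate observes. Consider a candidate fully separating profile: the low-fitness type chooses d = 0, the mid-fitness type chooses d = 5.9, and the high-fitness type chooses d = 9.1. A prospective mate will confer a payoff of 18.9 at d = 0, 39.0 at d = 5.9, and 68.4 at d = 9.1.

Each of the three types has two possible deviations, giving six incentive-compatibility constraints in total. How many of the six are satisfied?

High-fitness (own payoff 68.4 − 1.4×9.1 = 55.66): to d=0 gives 18.9 → no gain ✓; to d=5.9 gives 39.0 − 1.4×5.9 = 30.74 → no gain ✓.
Mid-fitness (own payoff 39.0 − 4.6×5.9 = 11.86): to d=0 gives 18.9 → profitable ✗; to d=9.1 gives 68.4 − 4.6×9.1 = 26.54 → profitable ✗.
Low-fitness (own payoff 18.9): to d=5.9 gives 39.0 − 9.4×5.9 = -16.46 → no gain ✓; to d=9.1 gives 68.4 − 9.4×9.1 = -17.14 → no gain ✓.
4 of the 6 constraints hold; not an equilibrium.

4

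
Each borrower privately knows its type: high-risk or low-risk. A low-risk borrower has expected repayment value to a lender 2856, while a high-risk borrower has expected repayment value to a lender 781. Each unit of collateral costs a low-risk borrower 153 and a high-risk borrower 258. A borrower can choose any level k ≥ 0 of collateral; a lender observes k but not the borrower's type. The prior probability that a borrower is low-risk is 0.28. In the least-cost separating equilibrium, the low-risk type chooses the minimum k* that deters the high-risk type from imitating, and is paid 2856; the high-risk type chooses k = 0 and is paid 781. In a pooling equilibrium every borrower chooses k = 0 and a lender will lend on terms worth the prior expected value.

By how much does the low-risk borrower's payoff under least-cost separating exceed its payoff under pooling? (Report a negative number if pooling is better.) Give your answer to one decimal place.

263.5

Least-cost separating signal: k* solves 781 = 2856 − 258·k*, so k* = (2856 − 781)/258 ≈ 8.0426.
Low-risk type's separating payoff: 2856 − 153 × k* = 2856 − 153 × (2856 − 781)/258 = 2856 − 317475/258 ≈ 1625.477.
Pooling payoff: 0.28 × 2856 + 0.72 × 781 = 1362.
Difference: 1625.477 − 1362 = 263.477, i.e. 263.5 to one decimal place.
The low-risk type prefers to separate.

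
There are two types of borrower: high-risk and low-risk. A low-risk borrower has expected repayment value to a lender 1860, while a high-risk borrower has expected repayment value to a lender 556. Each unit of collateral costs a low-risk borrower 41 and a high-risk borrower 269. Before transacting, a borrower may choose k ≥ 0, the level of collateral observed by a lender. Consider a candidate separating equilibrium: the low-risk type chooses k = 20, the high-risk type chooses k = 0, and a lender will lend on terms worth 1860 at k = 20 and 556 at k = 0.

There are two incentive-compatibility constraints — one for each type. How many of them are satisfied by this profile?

2

High-risk type: stay at 0 → 556; mimic → 1860 − 269 × 20 = -3520. IC holds (556 ≥ -3520).
Low-risk type: signal → 1860 − 41 × 20 = 1040; deviate to 0 → 556. IC holds (1040 ≥ 556).
2 of 2 constraints hold, so this is a separating equilibrium.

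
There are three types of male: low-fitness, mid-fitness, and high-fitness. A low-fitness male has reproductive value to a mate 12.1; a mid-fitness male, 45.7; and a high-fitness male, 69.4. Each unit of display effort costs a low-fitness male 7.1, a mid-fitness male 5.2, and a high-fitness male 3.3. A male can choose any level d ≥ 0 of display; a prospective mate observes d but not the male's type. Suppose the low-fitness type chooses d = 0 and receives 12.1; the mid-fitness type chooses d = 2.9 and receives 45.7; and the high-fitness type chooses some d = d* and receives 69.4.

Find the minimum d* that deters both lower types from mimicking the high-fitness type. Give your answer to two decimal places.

8.07

Low-fitness type (on-path payoff 12.1) won't mimic when 12.1 ≥ 69.4 − 7.1·d*, i.e. d* ≥ 8.07.
Mid-fitness type (on-path payoff 45.7 − 5.2×2.9 = 30.62) won't mimic when 30.62 ≥ 69.4 − 5.2·d*, i.e. d* ≥ 7.46.
Both must hold, so d* = max(8.07, 7.46) = 8.07. The low-fitness type's constraint binds.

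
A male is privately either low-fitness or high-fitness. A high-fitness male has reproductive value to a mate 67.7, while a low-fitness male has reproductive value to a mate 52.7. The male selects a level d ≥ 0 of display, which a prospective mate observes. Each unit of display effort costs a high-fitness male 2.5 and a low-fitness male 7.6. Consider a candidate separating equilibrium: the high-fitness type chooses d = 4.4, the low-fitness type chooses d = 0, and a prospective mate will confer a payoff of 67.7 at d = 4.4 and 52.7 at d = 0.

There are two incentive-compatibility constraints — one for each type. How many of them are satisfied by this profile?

Low-fitness type: stay at 0 → 52.7; mimic → 67.7 − 7.6 × 4.4 = 34.26. IC holds (52.7 ≥ 34.26).
High-fitness type: signal → 67.7 − 2.5 × 4.4 = 56.7; deviate to 0 → 52.7. IC holds (56.7 ≥ 52.7).
2 of 2 constraints hold, so this is a separating equilibrium.

2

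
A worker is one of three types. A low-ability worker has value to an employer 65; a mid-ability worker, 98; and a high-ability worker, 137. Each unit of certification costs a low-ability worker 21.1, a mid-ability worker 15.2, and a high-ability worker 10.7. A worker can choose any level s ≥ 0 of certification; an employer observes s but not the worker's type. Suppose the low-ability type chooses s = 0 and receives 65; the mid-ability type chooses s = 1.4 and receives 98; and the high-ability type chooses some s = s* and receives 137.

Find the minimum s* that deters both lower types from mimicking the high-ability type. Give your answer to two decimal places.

Low-ability type (on-path payoff 65) won't mimic when 65 ≥ 137 − 21.1·s*, i.e. s* ≥ 3.41.
Mid-ability type (on-path payoff 98 − 15.2×1.4 = 76.72) won't mimic when 76.72 ≥ 137 − 15.2·s*, i.e. s* ≥ 3.97.
Both must hold, so s* = max(3.41, 3.97) = 3.97. The mid-ability type's constraint binds.

3.97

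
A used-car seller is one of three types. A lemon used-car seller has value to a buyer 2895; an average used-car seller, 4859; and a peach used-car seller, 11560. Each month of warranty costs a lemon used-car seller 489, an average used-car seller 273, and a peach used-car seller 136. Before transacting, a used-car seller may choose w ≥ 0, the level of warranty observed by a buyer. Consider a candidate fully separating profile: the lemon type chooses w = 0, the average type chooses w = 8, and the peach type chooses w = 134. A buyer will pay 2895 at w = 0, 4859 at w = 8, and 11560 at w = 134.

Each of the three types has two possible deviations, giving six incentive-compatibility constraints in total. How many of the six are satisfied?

Average (own payoff 4859 − 273×8 = 2675): to w=0 gives 2895 → profitable ✗; to w=134 gives 11560 − 273×134 = -25022 → no gain ✓.
Peach (own payoff 11560 − 136×134 = -6664): to w=0 gives 2895 → profitable ✗; to w=8 gives 4859 − 136×8 = 3771 → profitable ✗.
Lemon (own payoff 2895): to w=8 gives 4859 − 489×8 = 947 → no gain ✓; to w=134 gives 11560 − 489×134 = -53966 → no gain ✓.
3 of the 6 constraints hold; not an equilibrium.

3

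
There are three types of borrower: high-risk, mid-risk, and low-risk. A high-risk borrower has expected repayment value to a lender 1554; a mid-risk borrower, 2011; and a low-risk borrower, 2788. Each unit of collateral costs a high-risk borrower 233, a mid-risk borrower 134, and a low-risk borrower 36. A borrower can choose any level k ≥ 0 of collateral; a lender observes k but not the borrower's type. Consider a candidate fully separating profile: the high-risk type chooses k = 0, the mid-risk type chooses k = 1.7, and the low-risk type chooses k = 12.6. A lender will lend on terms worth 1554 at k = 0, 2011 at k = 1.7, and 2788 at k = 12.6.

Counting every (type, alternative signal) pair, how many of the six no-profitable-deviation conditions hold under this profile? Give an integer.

5

High-risk (own payoff 1554): to k=1.7 gives 2011 − 233×1.7 = 1614.9 → profitable ✗; to k=12.6 gives 2788 − 233×12.6 = -147.8 → no gain ✓.
Mid-risk (own payoff 2011 − 134×1.7 = 1783.2): to k=0 gives 1554 → no gain ✓; to k=12.6 gives 2788 − 134×12.6 = 1099.6 → no gain ✓.
Low-risk (own payoff 2788 − 36×12.6 = 2334.4): to k=0 gives 1554 → no gain ✓; to k=1.7 gives 2011 − 36×1.7 = 1949.8 → no gain ✓.
5 of the 6 constraints hold; not an equilibrium.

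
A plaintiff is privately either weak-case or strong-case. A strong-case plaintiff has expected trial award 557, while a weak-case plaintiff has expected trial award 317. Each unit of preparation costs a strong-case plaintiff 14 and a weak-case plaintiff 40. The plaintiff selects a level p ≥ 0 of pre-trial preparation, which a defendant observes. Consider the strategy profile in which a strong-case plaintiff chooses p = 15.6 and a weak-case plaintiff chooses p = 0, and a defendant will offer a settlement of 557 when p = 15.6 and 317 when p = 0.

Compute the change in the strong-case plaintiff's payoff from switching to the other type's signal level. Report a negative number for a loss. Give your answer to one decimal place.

-21.6

Playing p = 15.6 the strong-case plaintiff receives 557 − 14 × 15.6 = 338.6.
Deviating to p = 0 yields 317 instead.
Gain from deviating: 317 − 338.6 = -21.6.
The gain is negative, so the strong-case type's incentive-compatibility constraint is satisfied.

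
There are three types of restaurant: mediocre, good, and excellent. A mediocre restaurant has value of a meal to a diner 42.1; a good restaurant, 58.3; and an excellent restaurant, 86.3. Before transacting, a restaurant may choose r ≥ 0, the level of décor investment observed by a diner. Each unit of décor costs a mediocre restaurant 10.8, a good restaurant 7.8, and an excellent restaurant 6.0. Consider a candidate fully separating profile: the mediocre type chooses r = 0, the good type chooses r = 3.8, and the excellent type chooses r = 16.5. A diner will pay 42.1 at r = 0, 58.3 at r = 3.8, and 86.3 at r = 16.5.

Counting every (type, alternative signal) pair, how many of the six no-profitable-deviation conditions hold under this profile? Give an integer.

3

Good (own payoff 58.3 − 7.8×3.8 = 28.66): to r=0 gives 42.1 → profitable ✗; to r=16.5 gives 86.3 − 7.8×16.5 = -42.4 → no gain ✓.
Excellent (own payoff 86.3 − 6.0×16.5 = -12.7): to r=0 gives 42.1 → profitable ✗; to r=3.8 gives 58.3 − 6.0×3.8 = 35.5 → profitable ✗.
Mediocre (own payoff 42.1): to r=3.8 gives 58.3 − 10.8×3.8 = 17.26 → no gain ✓; to r=16.5 gives 86.3 − 10.8×16.5 = -91.9 → no gain ✓.
3 of the 6 constraints hold; not an equilibrium.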